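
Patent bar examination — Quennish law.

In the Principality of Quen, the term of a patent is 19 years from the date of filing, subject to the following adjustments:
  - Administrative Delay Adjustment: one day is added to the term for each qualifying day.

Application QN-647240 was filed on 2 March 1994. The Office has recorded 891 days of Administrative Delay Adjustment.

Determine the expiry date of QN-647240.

2015-08-10

Base term: filing date + 19 years → 2 March 2013.
Administrative Delay Adjustment: +891 days → 10 August 2015.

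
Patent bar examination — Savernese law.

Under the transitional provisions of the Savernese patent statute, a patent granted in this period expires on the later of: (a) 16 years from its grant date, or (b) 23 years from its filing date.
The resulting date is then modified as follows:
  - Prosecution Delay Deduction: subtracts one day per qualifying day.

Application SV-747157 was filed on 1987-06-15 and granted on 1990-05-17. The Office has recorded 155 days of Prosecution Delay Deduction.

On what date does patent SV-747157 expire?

2010-01-11

(a) grant + 16 years → 17 May 2006.
(b) filing + 23 years → 15 June 2010.
Later of the two: 15 June 2010.
Prosecution Delay Deduction: −155 days → 11 January 2010.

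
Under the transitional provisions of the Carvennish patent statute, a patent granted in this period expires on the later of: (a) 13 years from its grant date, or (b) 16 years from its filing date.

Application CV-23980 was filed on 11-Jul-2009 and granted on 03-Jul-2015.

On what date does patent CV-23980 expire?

July 3, 2028

(a) grant + 13 years → 3 July 2028.
(b) filing + 16 years → 11 July 2025.
Later of the two: 3 July 2028.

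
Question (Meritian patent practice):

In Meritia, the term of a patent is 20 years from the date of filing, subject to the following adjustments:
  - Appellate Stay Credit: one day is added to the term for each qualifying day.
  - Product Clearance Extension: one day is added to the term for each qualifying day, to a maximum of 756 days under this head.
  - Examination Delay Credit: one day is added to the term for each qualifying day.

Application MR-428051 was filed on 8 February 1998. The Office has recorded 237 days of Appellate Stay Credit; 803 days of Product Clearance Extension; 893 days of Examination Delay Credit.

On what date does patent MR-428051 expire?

2023-04-09

Base term: filing date + 20 years → 8 February 2018.
Appellate Stay Credit: +237 days → 3 October 2018.
Product Clearance Extension: 803 days claimed exceeds the 756-day cap, so +756 days → 28 October 2020.
Examination Delay Credit: +893 days → 9 April 2023.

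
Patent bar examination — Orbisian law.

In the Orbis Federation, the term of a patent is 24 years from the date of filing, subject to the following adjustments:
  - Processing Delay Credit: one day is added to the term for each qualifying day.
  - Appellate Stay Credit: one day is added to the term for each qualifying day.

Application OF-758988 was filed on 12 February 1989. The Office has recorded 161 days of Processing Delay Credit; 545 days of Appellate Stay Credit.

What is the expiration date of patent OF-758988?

January 19, 2015

Base term: filing date + 24 years → 12 February 2013.
Processing Delay Credit: +161 days → 23 July 2013.
Appellate Stay Credit: +545 days → 19 January 2015.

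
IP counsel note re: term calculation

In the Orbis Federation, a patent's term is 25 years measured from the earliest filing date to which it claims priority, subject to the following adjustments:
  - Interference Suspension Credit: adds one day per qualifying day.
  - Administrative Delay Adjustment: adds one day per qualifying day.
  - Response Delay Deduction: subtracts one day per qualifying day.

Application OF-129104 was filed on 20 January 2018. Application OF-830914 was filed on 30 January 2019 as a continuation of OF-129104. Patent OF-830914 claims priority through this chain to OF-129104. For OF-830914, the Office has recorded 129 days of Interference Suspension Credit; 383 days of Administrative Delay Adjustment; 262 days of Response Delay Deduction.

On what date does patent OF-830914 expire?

Earliest priority filing: 20 January 2018.
Base term: 20 January 2018 + 25 years → 20 January 2043.
Interference Suspension Credit: +129 days → 29 May 2043.
Administrative Delay Adjustment: +383 days → 15 June 2044.
Response Delay Deduction: −262 days → 27 September 2043.

2043-09-27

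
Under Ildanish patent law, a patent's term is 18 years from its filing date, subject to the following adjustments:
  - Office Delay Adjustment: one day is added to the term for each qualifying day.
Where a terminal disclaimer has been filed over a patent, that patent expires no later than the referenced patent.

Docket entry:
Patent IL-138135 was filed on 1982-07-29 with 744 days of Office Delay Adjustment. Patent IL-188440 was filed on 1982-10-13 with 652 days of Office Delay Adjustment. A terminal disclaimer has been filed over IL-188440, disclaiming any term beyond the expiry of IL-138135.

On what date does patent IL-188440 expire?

2002-07-27

Natural term of IL-188440:
  Base: filing + 18 years → 13 October 2000.
  Office Delay Adjustment: +652 days → 27 July 2002.
Expiry of referenced patent IL-138135:
  Base: filing + 18 years → 29 July 2000.
  Office Delay Adjustment: +744 days → 12 August 2002.
Terminal disclaimer: IL-188440 expires on the earlier of 27 July 2002 and 12 August 2002.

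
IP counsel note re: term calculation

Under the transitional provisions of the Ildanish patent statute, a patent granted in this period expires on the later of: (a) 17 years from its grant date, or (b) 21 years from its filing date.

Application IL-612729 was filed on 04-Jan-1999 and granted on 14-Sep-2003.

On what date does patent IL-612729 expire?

(a) grant + 17 years → 14 September 2020.
(b) filing + 21 years → 4 January 2020.
Later of the two: 14 September 2020.

2020-09-14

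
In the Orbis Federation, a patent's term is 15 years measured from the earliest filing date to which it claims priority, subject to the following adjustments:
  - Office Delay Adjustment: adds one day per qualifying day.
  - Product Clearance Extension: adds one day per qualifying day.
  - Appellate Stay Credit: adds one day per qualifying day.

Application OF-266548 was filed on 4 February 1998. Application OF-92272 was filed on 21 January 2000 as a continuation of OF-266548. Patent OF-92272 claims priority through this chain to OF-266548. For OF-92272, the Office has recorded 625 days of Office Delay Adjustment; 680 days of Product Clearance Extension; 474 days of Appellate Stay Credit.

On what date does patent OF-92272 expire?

December 19, 2017

Earliest priority filing: 4 February 1998.
Base term: 4 February 1998 + 15 years → 4 February 2013.
Office Delay Adjustment: +625 days → 22 October 2014.
Product Clearance Extension: +680 days → 1 September 2016.
Appellate Stay Credit: +474 days → 19 December 2017.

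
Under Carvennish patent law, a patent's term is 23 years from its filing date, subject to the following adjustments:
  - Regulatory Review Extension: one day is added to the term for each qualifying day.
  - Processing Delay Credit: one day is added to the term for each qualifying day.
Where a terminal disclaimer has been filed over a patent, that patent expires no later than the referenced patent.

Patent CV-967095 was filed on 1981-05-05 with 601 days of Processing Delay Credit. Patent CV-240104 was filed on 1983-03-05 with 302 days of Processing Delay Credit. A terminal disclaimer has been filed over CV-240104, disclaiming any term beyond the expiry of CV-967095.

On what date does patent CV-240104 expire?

2005-12-27

Natural term of CV-240104:
  Base: filing + 23 years → 5 March 2006.
  Processing Delay Credit: +302 days → 1 January 2007.
Expiry of referenced patent CV-967095:
  Base: filing + 23 years → 5 May 2004.
  Processing Delay Credit: +601 days → 27 December 2005.
Terminal disclaimer: CV-240104 expires on the earlier of 1 January 2007 and 27 December 2005.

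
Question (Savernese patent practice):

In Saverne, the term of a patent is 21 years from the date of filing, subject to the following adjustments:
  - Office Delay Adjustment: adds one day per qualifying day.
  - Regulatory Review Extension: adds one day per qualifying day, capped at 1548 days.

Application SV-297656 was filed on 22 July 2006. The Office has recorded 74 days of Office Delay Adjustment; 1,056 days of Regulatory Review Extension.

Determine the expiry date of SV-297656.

Base term: filing date + 21 years → 22 July 2027.
Office Delay Adjustment: +74 days → 4 October 2027.
Regulatory Review Extension: 1056 days (within the 1548-day cap) → +1056 days → 25 August 2030.

2030-08-25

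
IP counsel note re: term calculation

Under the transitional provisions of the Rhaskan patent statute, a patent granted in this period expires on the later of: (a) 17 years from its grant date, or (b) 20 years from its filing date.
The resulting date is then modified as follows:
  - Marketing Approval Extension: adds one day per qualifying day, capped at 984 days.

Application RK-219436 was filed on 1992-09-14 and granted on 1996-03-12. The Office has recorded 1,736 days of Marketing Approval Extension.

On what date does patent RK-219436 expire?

2015-11-21

(a) grant + 17 years → 12 March 2013.
(b) filing + 20 years → 14 September 2012.
Later of the two: 12 March 2013.
Marketing Approval Extension: 1736 days claimed exceeds the 984-day cap, so +984 days → 21 November 2015.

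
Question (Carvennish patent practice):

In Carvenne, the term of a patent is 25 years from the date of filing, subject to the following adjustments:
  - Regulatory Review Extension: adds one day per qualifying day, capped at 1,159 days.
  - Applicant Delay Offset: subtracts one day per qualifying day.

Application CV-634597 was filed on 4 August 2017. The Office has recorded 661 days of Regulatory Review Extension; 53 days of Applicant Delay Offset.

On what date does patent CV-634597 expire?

2044-04-03

Base term: filing date + 25 years → 4 August 2042.
Regulatory Review Extension: 661 days (within the 1159-day cap) → +661 days → 26 May 2044.
Applicant Delay Offset: −53 days → 3 April 2044.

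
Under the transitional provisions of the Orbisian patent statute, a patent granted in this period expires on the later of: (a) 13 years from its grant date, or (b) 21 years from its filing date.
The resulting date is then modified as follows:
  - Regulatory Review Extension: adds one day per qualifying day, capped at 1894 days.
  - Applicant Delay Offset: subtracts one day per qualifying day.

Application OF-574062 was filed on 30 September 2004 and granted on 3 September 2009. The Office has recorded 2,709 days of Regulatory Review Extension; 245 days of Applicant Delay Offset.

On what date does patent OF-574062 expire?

(a) grant + 13 years → 3 September 2022.
(b) filing + 21 years → 30 September 2025.
Later of the two: 30 September 2025.
Regulatory Review Extension: 2709 days claimed exceeds the 1894-day cap, so +1894 days → 7 December 2030.
Applicant Delay Offset: −245 days → 6 April 2030.

2030-04-06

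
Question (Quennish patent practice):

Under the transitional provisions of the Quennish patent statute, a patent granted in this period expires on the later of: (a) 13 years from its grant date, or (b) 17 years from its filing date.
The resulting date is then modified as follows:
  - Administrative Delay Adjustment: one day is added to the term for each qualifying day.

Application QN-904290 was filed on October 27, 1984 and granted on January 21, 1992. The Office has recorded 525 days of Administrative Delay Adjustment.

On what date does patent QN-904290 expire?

(a) grant + 13 years → 21 January 2005.
(b) filing + 17 years → 27 October 2001.
Later of the two: 21 January 2005.
Administrative Delay Adjustment: +525 days → 30 June 2006.

2006-06-30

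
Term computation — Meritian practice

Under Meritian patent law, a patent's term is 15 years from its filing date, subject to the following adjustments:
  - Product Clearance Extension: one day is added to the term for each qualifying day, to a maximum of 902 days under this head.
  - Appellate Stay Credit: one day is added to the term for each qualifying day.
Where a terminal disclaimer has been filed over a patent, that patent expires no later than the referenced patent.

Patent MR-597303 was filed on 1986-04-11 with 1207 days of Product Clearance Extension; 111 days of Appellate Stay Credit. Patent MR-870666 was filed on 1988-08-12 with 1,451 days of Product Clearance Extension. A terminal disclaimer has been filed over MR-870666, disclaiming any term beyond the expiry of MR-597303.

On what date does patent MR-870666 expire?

January 19, 2004

Natural term of MR-870666:
  Base: filing + 15 years → 12 August 2003.
  Product Clearance Extension: 1451 days claimed exceeds the 902-day cap, so +902 days → 30 January 2006.
Expiry of referenced patent MR-597303:
  Base: filing + 15 years → 11 April 2001.
  Product Clearance Extension: 1207 days claimed exceeds the 902-day cap, so +902 days → 30 September 2003.
  Appellate Stay Credit: +111 days → 19 January 2004.
Terminal disclaimer: MR-870666 expires on the earlier of 30 January 2006 and 19 January 2004.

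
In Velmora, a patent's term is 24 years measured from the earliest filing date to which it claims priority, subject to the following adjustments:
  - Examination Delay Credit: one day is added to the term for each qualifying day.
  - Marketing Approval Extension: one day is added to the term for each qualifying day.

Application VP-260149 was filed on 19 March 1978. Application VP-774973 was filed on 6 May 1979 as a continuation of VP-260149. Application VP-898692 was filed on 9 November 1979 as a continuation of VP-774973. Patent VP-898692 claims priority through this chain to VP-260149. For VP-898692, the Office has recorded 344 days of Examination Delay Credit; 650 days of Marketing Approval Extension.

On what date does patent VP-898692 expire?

December 7, 2004

Earliest priority filing: 19 March 1978.
Base term: 19 March 1978 + 24 years → 19 March 2002.
Examination Delay Credit: +344 days → 26 February 2003.
Marketing Approval Extension: +650 days → 7 December 2004.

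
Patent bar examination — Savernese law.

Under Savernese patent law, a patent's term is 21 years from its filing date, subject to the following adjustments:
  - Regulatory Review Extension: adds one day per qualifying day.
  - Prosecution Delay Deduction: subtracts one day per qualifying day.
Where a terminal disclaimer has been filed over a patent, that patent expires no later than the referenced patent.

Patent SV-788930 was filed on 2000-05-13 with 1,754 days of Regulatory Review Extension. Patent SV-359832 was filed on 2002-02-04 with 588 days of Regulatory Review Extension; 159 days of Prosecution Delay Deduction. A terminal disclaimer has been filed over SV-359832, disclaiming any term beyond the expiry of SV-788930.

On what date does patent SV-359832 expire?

April 8, 2024

Natural term of SV-359832:
  Base: filing + 21 years → 4 February 2023.
  Regulatory Review Extension: +588 days → 14 September 2024.
  Prosecution Delay Deduction: −159 days → 8 April 2024.
Expiry of referenced patent SV-788930:
  Base: filing + 21 years → 13 May 2021.
  Regulatory Review Extension: +1754 days → 2 March 2026.
Terminal disclaimer: SV-359832 expires on the earlier of 8 April 2024 and 2 March 2026.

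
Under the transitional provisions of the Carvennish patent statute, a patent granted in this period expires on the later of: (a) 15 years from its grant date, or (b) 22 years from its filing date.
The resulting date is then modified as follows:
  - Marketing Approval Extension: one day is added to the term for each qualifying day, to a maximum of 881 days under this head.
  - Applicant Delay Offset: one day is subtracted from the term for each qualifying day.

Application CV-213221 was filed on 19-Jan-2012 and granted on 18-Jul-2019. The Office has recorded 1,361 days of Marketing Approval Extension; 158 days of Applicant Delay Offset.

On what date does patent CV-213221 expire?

July 10, 2036

(a) grant + 15 years → 18 July 2034.
(b) filing + 22 years → 19 January 2034.
Later of the two: 18 July 2034.
Marketing Approval Extension: 1361 days claimed exceeds the 881-day cap, so +881 days → 15 December 2036.
Applicant Delay Offset: −158 days → 10 July 2036.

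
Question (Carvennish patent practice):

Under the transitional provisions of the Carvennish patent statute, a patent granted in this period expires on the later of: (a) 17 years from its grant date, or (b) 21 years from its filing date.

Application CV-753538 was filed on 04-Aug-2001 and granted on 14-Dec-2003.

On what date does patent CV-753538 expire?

(a) grant + 17 years → 14 December 2020.
(b) filing + 21 years → 4 August 2022.
Later of the two: 4 August 2022.

August 4, 2022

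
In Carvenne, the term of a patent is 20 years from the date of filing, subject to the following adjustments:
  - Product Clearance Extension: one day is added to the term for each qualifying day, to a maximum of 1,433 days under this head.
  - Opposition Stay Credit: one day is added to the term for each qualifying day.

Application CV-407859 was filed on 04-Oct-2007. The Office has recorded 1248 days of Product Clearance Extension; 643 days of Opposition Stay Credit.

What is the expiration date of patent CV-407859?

December 7, 2032

Base term: filing date + 20 years → 4 October 2027.
Product Clearance Extension: 1248 days (within the 1433-day cap) → +1248 days → 5 March 2031.
Opposition Stay Credit: +643 days → 7 December 2032.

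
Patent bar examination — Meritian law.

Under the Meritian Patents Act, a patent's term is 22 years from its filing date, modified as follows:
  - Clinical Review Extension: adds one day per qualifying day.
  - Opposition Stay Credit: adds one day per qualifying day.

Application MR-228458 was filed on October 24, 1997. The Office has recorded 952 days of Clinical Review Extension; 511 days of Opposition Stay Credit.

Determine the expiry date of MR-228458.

Base term: filing date + 22 years → 24 October 2019.
Clinical Review Extension: +952 days → 2 June 2022.
Opposition Stay Credit: +511 days → 26 October 2023.

2023-10-26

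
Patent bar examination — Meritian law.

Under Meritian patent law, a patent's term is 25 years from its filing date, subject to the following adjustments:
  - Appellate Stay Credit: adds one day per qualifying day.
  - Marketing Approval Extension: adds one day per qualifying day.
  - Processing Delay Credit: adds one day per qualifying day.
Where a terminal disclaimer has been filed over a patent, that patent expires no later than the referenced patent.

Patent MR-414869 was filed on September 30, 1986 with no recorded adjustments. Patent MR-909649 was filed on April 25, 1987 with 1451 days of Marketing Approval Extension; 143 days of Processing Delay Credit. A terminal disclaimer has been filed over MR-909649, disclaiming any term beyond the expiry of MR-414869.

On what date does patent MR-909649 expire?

Natural term of MR-909649:
  Base: filing + 25 years → 25 April 2012.
  Marketing Approval Extension: +1451 days → 15 April 2016.
  Processing Delay Credit: +143 days → 5 September 2016.
Expiry of referenced patent MR-414869:
  Base: filing + 25 years → 30 September 2011.
Terminal disclaimer: MR-909649 expires on the earlier of 5 September 2016 and 30 September 2011.

2011-09-30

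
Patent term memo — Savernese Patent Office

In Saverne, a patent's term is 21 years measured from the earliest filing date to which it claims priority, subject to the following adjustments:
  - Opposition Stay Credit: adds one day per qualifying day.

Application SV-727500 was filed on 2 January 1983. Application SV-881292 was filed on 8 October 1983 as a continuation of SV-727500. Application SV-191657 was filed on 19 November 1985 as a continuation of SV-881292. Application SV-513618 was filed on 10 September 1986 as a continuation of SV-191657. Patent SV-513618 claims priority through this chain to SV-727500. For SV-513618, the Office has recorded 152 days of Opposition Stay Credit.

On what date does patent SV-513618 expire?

Earliest priority filing: 2 January 1983.
Base term: 2 January 1983 + 21 years → 2 January 2004.
Opposition Stay Credit: +152 days → 2 June 2004.

2004-06-02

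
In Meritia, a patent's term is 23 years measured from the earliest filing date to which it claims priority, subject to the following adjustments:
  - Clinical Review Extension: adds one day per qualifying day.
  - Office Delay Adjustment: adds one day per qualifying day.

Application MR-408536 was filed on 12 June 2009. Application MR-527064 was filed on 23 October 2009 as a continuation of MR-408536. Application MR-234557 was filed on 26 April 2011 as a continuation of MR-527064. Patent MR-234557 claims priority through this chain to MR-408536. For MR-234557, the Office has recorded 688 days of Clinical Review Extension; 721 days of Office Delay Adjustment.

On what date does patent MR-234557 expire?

Earliest priority filing: 12 June 2009.
Base term: 12 June 2009 + 23 years → 12 June 2032.
Clinical Review Extension: +688 days → 1 May 2034.
Office Delay Adjustment: +721 days → 21 April 2036.

2036-04-21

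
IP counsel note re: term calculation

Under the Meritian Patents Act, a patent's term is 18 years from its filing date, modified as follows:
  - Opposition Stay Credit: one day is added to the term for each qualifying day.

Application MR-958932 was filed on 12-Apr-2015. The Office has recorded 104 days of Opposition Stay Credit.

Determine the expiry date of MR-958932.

Base term: filing date + 18 years → 12 April 2033.
Opposition Stay Credit: +104 days → 25 July 2033.

2033-07-25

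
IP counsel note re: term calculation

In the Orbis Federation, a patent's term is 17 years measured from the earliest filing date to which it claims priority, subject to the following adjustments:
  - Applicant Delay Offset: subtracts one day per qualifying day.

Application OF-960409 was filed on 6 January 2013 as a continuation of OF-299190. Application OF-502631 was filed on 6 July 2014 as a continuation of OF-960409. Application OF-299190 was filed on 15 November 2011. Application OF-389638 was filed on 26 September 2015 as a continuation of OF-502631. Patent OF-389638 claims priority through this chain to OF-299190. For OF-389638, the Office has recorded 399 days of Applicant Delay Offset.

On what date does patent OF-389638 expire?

Earliest priority filing: 15 November 2011.
Base term: 15 November 2011 + 17 years → 15 November 2028.
Applicant Delay Offset: −399 days → 13 October 2027.

October 13, 2027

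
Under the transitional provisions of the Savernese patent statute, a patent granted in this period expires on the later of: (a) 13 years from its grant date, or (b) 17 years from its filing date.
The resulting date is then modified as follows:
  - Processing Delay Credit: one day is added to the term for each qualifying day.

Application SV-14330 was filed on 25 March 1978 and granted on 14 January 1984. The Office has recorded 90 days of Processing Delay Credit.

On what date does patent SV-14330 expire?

1997-04-14

(a) grant + 13 years → 14 January 1997.
(b) filing + 17 years → 25 March 1995.
Later of the two: 14 January 1997.
Processing Delay Credit: +90 days → 14 April 1997.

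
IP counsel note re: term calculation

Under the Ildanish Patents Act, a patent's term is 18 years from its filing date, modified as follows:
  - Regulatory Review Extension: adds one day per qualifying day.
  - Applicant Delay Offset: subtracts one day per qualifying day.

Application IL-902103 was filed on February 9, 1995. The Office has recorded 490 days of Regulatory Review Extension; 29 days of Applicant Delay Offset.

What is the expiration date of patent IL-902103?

Base term: filing date + 18 years → 9 February 2013.
Regulatory Review Extension: +490 days → 14 June 2014.
Applicant Delay Offset: −29 days → 16 May 2014.

May 16, 2014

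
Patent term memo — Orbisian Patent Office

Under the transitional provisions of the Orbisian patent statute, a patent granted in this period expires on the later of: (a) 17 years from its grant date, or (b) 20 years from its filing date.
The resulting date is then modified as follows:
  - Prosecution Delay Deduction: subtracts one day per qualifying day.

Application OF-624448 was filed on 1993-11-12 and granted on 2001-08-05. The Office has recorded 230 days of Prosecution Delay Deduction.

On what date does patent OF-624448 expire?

2017-12-18

(a) grant + 17 years → 5 August 2018.
(b) filing + 20 years → 12 November 2013.
Later of the two: 5 August 2018.
Prosecution Delay Deduction: −230 days → 18 December 2017.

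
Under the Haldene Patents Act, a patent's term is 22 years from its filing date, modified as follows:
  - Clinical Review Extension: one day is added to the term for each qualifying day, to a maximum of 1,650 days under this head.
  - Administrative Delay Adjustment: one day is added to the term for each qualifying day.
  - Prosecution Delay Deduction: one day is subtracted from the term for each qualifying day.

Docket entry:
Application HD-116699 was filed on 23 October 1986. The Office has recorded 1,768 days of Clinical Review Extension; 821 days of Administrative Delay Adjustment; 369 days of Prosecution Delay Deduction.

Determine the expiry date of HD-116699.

2014-07-26

Base term: filing date + 22 years → 23 October 2008.
Clinical Review Extension: 1768 days claimed exceeds the 1650-day cap, so +1650 days → 30 April 2013.
Administrative Delay Adjustment: +821 days → 30 July 2015.
Prosecution Delay Deduction: −369 days → 26 July 2014.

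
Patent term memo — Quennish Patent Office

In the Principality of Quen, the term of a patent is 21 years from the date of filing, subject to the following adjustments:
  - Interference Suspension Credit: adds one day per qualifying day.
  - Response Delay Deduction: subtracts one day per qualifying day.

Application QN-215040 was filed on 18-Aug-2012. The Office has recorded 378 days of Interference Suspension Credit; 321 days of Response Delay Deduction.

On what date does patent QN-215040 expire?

2033-10-14

Base term: filing date + 21 years → 18 August 2033.
Interference Suspension Credit: +378 days → 31 August 2034.
Response Delay Deduction: −321 days → 14 October 2033.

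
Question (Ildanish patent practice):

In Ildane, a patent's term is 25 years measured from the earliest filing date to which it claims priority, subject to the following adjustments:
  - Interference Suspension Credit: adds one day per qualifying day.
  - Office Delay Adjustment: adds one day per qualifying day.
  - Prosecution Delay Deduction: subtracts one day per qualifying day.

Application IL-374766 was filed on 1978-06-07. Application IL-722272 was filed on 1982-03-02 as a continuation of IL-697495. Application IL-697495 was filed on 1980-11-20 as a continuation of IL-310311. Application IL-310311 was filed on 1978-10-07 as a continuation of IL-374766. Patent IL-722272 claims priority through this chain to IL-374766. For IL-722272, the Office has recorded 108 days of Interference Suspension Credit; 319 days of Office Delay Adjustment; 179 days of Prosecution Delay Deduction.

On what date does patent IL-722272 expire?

2004-02-10

Earliest priority filing: 7 June 1978.
Base term: 7 June 1978 + 25 years → 7 June 2003.
Interference Suspension Credit: +108 days → 23 September 2003.
Office Delay Adjustment: +319 days → 7 August 2004.
Prosecution Delay Deduction: −179 days → 10 February 2004.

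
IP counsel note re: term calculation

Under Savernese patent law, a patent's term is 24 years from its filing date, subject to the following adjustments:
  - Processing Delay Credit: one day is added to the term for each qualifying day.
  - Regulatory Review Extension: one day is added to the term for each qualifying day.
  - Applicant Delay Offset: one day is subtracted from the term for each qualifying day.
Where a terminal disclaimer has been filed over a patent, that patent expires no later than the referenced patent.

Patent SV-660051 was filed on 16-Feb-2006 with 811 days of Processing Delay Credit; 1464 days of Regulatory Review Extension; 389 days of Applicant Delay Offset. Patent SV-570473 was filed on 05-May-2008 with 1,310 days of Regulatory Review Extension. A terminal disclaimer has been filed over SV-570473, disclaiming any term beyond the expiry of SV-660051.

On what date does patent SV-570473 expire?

2035-04-17

Natural term of SV-570473:
  Base: filing + 24 years → 5 May 2032.
  Regulatory Review Extension: +1310 days → 6 December 2035.
Expiry of referenced patent SV-660051:
  Base: filing + 24 years → 16 February 2030.
  Processing Delay Credit: +811 days → 7 May 2032.
  Regulatory Review Extension: +1464 days → 10 May 2036.
  Applicant Delay Offset: −389 days → 17 April 2035.
Terminal disclaimer: SV-570473 expires on the earlier of 6 December 2035 and 17 April 2035.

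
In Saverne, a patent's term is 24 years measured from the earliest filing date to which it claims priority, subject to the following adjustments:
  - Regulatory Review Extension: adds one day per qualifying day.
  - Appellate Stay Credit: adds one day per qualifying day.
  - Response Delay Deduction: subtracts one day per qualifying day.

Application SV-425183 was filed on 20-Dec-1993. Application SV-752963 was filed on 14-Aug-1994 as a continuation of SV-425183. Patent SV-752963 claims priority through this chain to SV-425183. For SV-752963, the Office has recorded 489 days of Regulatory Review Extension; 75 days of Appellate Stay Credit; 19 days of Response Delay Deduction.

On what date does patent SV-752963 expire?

Earliest priority filing: 20 December 1993.
Base term: 20 December 1993 + 24 years → 20 December 2017.
Regulatory Review Extension: +489 days → 23 April 2019.
Appellate Stay Credit: +75 days → 7 July 2019.
Response Delay Deduction: −19 days → 18 June 2019.

2019-06-18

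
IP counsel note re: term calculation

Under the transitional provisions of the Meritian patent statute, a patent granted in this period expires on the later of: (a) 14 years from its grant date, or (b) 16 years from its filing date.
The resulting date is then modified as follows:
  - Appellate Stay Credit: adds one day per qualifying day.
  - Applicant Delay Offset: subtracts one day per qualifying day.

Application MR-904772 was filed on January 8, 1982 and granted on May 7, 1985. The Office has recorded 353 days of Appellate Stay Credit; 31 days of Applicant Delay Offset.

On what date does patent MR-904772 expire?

2000-03-24

(a) grant + 14 years → 7 May 1999.
(b) filing + 16 years → 8 January 1998.
Later of the two: 7 May 1999.
Appellate Stay Credit: +353 days → 24 April 2000.
Applicant Delay Offset: −31 days → 24 March 2000.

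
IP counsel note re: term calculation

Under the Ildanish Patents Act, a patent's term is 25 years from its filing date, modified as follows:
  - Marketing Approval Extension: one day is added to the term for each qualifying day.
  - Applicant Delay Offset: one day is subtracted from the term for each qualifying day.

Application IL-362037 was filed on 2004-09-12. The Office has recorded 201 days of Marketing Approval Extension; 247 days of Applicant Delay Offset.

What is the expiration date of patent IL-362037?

2029-07-28

Base term: filing date + 25 years → 12 September 2029.
Marketing Approval Extension: +201 days → 1 April 2030.
Applicant Delay Offset: −247 days → 28 July 2029.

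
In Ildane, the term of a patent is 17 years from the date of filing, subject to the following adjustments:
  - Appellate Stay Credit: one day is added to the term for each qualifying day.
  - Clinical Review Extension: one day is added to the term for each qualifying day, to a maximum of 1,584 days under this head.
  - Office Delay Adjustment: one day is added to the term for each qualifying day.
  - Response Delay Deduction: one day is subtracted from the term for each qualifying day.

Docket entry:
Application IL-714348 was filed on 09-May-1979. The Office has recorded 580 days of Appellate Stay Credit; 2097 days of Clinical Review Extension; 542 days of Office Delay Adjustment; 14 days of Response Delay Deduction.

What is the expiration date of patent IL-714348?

Base term: filing date + 17 years → 9 May 1996.
Appellate Stay Credit: +580 days → 10 December 1997.
Clinical Review Extension: 2097 days claimed exceeds the 1584-day cap, so +1584 days → 12 April 2002.
Office Delay Adjustment: +542 days → 6 October 2003.
Response Delay Deduction: −14 days → 22 September 2003.

2003-09-22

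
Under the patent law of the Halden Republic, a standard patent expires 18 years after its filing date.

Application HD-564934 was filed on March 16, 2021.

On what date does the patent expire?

Filing date + 18 years → 16 March 2039.

2039-03-16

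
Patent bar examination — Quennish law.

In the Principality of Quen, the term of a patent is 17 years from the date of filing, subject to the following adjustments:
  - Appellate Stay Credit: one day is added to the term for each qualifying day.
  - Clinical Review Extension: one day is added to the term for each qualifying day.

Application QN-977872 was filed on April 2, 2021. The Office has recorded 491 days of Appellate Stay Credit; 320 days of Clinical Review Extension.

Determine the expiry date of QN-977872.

Base term: filing date + 17 years → 2 April 2038.
Appellate Stay Credit: +491 days → 6 August 2039.
Clinical Review Extension: +320 days → 21 June 2040.

2040-06-21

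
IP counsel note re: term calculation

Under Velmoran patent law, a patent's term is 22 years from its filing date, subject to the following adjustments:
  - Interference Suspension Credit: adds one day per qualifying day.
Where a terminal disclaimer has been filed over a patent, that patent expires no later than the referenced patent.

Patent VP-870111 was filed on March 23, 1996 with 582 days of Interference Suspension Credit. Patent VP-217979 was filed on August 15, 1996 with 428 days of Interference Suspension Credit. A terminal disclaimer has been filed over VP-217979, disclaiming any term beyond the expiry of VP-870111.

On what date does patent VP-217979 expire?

Natural term of VP-217979:
  Base: filing + 22 years → 15 August 2018.
  Interference Suspension Credit: +428 days → 17 October 2019.
Expiry of referenced patent VP-870111:
  Base: filing + 22 years → 23 March 2018.
  Interference Suspension Credit: +582 days → 26 October 2019.
Terminal disclaimer: VP-217979 expires on the earlier of 17 October 2019 and 26 October 2019.

October 17, 2019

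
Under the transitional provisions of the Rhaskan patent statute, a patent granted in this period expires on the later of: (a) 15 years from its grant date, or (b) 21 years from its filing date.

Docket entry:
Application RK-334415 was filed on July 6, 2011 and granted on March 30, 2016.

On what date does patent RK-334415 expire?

(a) grant + 15 years → 30 March 2031.
(b) filing + 21 years → 6 July 2032.
Later of the two: 6 July 2032.

July 6, 2032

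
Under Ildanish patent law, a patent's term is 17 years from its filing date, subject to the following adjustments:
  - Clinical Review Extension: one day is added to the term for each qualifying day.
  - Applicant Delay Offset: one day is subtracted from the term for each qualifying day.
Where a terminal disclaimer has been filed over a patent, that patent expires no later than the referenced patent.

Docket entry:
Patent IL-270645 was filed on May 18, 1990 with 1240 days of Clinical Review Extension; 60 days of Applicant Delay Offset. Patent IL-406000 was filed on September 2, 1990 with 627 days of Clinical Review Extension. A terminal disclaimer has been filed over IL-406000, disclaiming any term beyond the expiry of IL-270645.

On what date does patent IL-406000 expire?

Natural term of IL-406000:
  Base: filing + 17 years → 2 September 2007.
  Clinical Review Extension: +627 days → 21 May 2009.
Expiry of referenced patent IL-270645:
  Base: filing + 17 years → 18 May 2007.
  Clinical Review Extension: +1240 days → 9 October 2010.
  Applicant Delay Offset: −60 days → 10 August 2010.
Terminal disclaimer: IL-406000 expires on the earlier of 21 May 2009 and 10 August 2010.

May 21, 2009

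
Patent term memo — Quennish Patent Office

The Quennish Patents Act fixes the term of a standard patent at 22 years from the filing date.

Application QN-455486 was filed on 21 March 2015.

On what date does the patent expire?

Filing date + 22 years → 21 March 2037.

2037-03-21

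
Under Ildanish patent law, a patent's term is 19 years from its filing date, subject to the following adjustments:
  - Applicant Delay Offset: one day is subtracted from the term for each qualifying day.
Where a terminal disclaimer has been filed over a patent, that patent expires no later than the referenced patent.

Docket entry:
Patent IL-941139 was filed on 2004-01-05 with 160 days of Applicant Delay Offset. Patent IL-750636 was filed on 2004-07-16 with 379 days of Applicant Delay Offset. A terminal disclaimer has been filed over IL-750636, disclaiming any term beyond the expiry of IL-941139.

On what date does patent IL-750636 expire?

Natural term of IL-750636:
  Base: filing + 19 years → 16 July 2023.
  Applicant Delay Offset: −379 days → 2 July 2022.
Expiry of referenced patent IL-941139:
  Base: filing + 19 years → 5 January 2023.
  Applicant Delay Offset: −160 days → 29 July 2022.
Terminal disclaimer: IL-750636 expires on the earlier of 2 July 2022 and 29 July 2022.

July 2, 2022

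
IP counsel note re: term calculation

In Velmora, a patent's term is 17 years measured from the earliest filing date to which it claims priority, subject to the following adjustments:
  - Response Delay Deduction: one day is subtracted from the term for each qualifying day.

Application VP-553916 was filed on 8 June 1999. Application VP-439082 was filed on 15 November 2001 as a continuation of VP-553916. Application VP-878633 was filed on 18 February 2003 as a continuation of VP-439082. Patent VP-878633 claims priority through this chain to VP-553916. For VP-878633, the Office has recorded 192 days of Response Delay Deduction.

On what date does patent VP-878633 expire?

Earliest priority filing: 8 June 1999.
Base term: 8 June 1999 + 17 years → 8 June 2016.
Response Delay Deduction: −192 days → 29 November 2015.

November 29, 2015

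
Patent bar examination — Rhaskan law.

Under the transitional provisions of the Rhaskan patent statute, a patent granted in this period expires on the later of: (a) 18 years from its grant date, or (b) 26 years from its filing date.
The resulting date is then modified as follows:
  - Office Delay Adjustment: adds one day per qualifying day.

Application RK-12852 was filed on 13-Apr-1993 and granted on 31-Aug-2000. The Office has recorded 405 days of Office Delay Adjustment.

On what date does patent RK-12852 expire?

(a) grant + 18 years → 31 August 2018.
(b) filing + 26 years → 13 April 2019.
Later of the two: 13 April 2019.
Office Delay Adjustment: +405 days → 22 May 2020.

May 22, 2020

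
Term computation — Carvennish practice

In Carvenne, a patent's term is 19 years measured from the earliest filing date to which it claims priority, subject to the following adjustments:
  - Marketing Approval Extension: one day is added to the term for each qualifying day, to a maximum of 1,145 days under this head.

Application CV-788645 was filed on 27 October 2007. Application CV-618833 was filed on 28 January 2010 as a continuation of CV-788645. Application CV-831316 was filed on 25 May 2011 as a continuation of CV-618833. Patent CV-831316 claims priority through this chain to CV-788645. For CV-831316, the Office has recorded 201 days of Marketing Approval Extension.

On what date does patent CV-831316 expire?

Earliest priority filing: 27 October 2007.
Base term: 27 October 2007 + 19 years → 27 October 2026.
Marketing Approval Extension: 201 days (within the 1145-day cap) → +201 days → 16 May 2027.

May 16, 2027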